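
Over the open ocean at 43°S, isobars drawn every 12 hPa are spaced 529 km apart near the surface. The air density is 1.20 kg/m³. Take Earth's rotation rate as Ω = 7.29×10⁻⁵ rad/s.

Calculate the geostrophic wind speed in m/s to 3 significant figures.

Coriolis parameter at 43°S:
f = 2Ω sin φ = 2 × 7.29×10⁻⁵ × sin 43° = 9.94×10⁻⁵ s⁻¹
Pressure gradient: |∂P/∂n| = 1200 Pa / 529000 m = 2.27×10⁻³ Pa/m
Geostrophic balance (pressure-gradient force = Coriolis force):
V_g = (1/(fρ)) |∂P/∂n| = 2.27×10⁻³ / (9.94×10⁻⁵ × 1.20) = 19.0 m/s

19.0 m/s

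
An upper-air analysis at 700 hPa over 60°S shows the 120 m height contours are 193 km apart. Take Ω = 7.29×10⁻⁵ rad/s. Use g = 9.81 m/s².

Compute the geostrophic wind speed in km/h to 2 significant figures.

Coriolis parameter at 60°S:
f = 2Ω sin φ = 2 × 7.29×10⁻⁵ × sin 60° = 1.26×10⁻⁴ s⁻¹
Height gradient: |∂Z/∂n| = 120 m / 193000 m = 6.22×10⁻⁴
On a pressure surface, geostrophic balance gives V_g = (g/f)|∂Z/∂n|:
V_g = 9.81 × 6.22×10⁻⁴ / 1.26×10⁻⁴ = 48.3 m/s
Converting: 48.3 m/s × 3.6 = 170 km/h

170 km/h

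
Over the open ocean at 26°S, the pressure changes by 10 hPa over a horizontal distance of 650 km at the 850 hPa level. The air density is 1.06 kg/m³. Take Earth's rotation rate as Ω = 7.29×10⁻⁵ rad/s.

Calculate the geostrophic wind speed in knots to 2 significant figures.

Coriolis parameter at 26°S:
f = 2Ω sin φ = 2 × 7.29×10⁻⁵ × sin 26° = 6.39×10⁻⁵ s⁻¹
Pressure gradient: |∂P/∂n| = 1000 Pa / 650000 m = 1.54×10⁻³ Pa/m
Geostrophic balance (pressure-gradient force = Coriolis force):
V_g = (1/(fρ)) |∂P/∂n| = 1.54×10⁻³ / (6.39×10⁻⁵ × 1.06) = 22.7 m/s
Converting: 22.7 m/s × 1.944 = 44 knots

44 knots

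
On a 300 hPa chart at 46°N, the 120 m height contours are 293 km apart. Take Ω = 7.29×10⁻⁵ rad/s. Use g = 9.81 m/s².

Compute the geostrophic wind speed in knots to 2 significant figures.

74 knots

Coriolis parameter at 46°N:
f = 2Ω sin φ = 2 × 7.29×10⁻⁵ × sin 46° = 1.05×10⁻⁴ s⁻¹
Height gradient: |∂Z/∂n| = 120 m / 293000 m = 4.10×10⁻⁴
On a pressure surface, geostrophic balance gives V_g = (g/f)|∂Z/∂n|:
V_g = 9.81 × 4.10×10⁻⁴ / 1.05×10⁻⁴ = 38.3 m/s
Converting: 38.3 m/s × 1.944 = 74 knots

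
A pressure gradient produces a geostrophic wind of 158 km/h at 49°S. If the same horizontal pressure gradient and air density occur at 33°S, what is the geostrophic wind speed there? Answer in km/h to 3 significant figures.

219 km/h

With the same pressure gradient and density, V_g ∝ 1/f ∝ 1/sin φ.
V₂ = V₁ · sin φ₁ / sin φ₂ = 158 × sin 49° / sin 33°
V₂ = 158 × 0.7547/0.5446 = 219 km/h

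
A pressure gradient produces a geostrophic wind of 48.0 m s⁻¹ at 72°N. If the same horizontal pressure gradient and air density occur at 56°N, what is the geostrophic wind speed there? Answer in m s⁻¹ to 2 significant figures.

55 m s⁻¹

With the same pressure gradient and density, V_g ∝ 1/f ∝ 1/sin φ.
V₂ = V₁ · sin φ₁ / sin φ₂ = 48.0 × sin 72° / sin 56°
V₂ = 48.0 × 0.9511/0.8290 = 55 m s⁻¹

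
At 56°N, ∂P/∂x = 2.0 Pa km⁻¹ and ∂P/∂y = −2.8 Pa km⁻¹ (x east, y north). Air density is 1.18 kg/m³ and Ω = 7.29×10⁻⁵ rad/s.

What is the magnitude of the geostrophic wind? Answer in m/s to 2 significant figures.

24 m/s

Coriolis parameter at 56°N:
f = 2Ω sin φ = 2 × 7.29×10⁻⁵ × sin 56° = 1.21×10⁻⁴ s⁻¹
Component geostrophic relations (x east, y north):
u_g = −(1/(fρ)) ∂P/∂y,  v_g = (1/(fρ)) ∂P/∂x
u_g = −(−2.8×10⁻³)/(1.21×10⁻⁴ × 1.18) = 19.6 m/s;  v_g = (2.0×10⁻³)/(1.21×10⁻⁴ × 1.18) = 14.0 m/s
|V_g| = √(u_g² + v_g²) = 24.1 m/s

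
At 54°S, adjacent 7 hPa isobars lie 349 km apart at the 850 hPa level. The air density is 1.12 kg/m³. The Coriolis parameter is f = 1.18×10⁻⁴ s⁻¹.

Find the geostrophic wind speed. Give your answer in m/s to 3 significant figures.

Pressure gradient: |∂P/∂n| = 700 Pa / 349000 m = 2.01×10⁻³ Pa/m
Geostrophic balance (pressure-gradient force = Coriolis force):
V_g = (1/(fρ)) |∂P/∂n| = 2.01×10⁻³ / (1.18×10⁻⁴ × 1.12) = 15.2 m/s

15.2 m/s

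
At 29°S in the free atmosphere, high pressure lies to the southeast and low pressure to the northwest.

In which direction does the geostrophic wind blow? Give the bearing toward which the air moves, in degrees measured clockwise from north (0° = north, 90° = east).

225°

The pressure-gradient force points toward the northwest (bearing 315°).
Geostrophic balance: in the Southern Hemisphere the Coriolis force deflects motion to the left, so the geostrophic wind blows 90° to the left of the pressure-gradient force (low pressure on the right).
Rotating 315° by 90° counterclockwise gives 225° — the wind blows toward the southwest.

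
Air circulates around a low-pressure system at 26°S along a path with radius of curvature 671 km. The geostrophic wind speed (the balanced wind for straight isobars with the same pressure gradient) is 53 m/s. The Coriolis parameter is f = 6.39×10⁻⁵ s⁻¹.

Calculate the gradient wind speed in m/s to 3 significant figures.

30.8 m/s

Around a low, centrifugal force acts outward with Coriolis, so pressure-gradient force balances both:
(1/ρ)|∂P/∂n| = fV + V²/R  →  V² + fR·V − fR·V_g = 0
With fR = 6.39×10⁻⁵ × 671×10³ m = 42.9 m/s:
V = [−fR + √((fR)² + 4 fR V_g)]/2 = [−42.9 + √(42.9² + 4×42.9×53)]/2 = 30.8 m/s
Subgeostrophic (V < V_g = 53 m/s), as expected around a low.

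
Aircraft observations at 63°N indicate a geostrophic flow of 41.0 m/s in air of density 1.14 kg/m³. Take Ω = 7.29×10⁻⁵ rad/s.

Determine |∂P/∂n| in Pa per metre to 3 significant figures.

6.07×10⁻³ Pa/m

Coriolis parameter at 63°N:
f = 2Ω sin φ = 2 × 7.29×10⁻⁵ × sin 63° = 1.30×10⁻⁴ s⁻¹
Geostrophic balance rearranged: |∂P/∂n| = f ρ V_g
|∂P/∂n| = 1.30×10⁻⁴ × 1.14 × 41.0 = 6.07×10⁻³ Pa/m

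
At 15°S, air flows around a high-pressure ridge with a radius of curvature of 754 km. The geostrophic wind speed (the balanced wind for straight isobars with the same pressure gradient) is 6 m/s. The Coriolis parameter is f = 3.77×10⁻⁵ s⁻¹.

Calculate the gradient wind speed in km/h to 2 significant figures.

31 km/h

Around a high, pressure-gradient force acts outward with centrifugal, so Coriolis balances both:
fV = (1/ρ)|∂P/∂n| + V²/R  →  V² − fR·V + fR·V_g = 0
With fR = 3.77×10⁻⁵ × 754×10³ m = 28.4 m/s:
V = [fR − √((fR)² − 4 fR V_g)]/2 = [28.4 − √(28.4² − 4×28.4×6)]/2 = 8.6 m/s
Supergeostrophic (V > V_g = 6 m/s), as expected around a high.
Converting: 8.6 m/s × 3.6 = 31 km/h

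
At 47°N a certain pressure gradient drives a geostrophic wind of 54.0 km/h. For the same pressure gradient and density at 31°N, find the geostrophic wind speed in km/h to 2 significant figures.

With the same pressure gradient and density, V_g ∝ 1/f ∝ 1/sin φ.
V₂ = V₁ · sin φ₁ / sin φ₂ = 54.0 × sin 47° / sin 31°
V₂ = 54.0 × 0.7314/0.5150 = 77 km/h

77 km/h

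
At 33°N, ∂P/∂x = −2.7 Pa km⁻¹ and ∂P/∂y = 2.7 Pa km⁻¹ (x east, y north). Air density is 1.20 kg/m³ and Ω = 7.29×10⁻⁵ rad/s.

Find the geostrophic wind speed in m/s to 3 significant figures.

40.1 m/s

Coriolis parameter at 33°N:
f = 2Ω sin φ = 2 × 7.29×10⁻⁵ × sin 33° = 7.94×10⁻⁵ s⁻¹
Component geostrophic relations (x east, y north):
u_g = −(1/(fρ)) ∂P/∂y,  v_g = (1/(fρ)) ∂P/∂x
u_g = −(2.7×10⁻³)/(7.94×10⁻⁵ × 1.20) = −28.3 m/s;  v_g = (−2.7×10⁻³)/(7.94×10⁻⁵ × 1.20) = −28.3 m/s
|V_g| = √(u_g² + v_g²) = 40.1 m/s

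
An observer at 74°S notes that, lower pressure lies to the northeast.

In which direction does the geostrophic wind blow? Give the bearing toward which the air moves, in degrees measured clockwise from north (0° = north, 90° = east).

315°

The pressure-gradient force points toward the northeast (bearing 045°).
Geostrophic balance: in the Southern Hemisphere the Coriolis force deflects motion to the left, so the geostrophic wind blows 90° to the left of the pressure-gradient force (low pressure on the right).
Rotating 045° by 90° counterclockwise gives 315° — the wind blows toward the northwest.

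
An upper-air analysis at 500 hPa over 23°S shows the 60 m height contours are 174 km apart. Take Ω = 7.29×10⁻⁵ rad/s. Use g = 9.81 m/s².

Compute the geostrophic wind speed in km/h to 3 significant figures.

214 km/h

Coriolis parameter at 23°S:
f = 2Ω sin φ = 2 × 7.29×10⁻⁵ × sin 23° = 5.70×10⁻⁵ s⁻¹
Height gradient: |∂Z/∂n| = 60 m / 174000 m = 3.45×10⁻⁴
On a pressure surface, geostrophic balance gives V_g = (g/f)|∂Z/∂n|:
V_g = 9.81 × 3.45×10⁻⁴ / 5.70×10⁻⁵ = 59.4 m/s
Converting: 59.4 m/s × 3.6 = 214 km/h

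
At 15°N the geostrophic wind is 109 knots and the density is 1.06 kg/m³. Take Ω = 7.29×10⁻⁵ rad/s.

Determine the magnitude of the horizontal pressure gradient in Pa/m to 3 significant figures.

2.24×10⁻³ Pa/m

Coriolis parameter at 15°N:
f = 2Ω sin φ = 2 × 7.29×10⁻⁵ × sin 15° = 3.77×10⁻⁵ s⁻¹
Wind speed in SI: 109 knots = 56.1 m/s
Geostrophic balance rearranged: |∂P/∂n| = f ρ V_g
|∂P/∂n| = 3.77×10⁻⁵ × 1.06 × 56.1 = 2.24×10⁻³ Pa/m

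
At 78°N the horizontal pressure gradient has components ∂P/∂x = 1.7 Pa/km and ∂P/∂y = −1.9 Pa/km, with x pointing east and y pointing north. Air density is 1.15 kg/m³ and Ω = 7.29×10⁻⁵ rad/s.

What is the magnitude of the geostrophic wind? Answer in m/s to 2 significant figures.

Coriolis parameter at 78°N:
f = 2Ω sin φ = 2 × 7.29×10⁻⁵ × sin 78° = 1.43×10⁻⁴ s⁻¹
Component geostrophic relations (x east, y north):
u_g = −(1/(fρ)) ∂P/∂y,  v_g = (1/(fρ)) ∂P/∂x
u_g = −(−1.9×10⁻³)/(1.43×10⁻⁴ × 1.15) = 11.6 m/s;  v_g = (1.7×10⁻³)/(1.43×10⁻⁴ × 1.15) = 10.4 m/s
|V_g| = √(u_g² + v_g²) = 15.5 m/s

16 m/s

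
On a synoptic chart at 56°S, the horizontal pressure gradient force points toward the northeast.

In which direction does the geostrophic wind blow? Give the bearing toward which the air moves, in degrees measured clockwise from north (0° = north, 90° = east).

315°

The pressure-gradient force points toward the northeast (bearing 045°).
Geostrophic balance: in the Southern Hemisphere the Coriolis force deflects motion to the left, so the geostrophic wind blows 90° to the left of the pressure-gradient force (low pressure on the right).
Rotating 045° by 90° counterclockwise gives 315° — the wind blows toward the northwest.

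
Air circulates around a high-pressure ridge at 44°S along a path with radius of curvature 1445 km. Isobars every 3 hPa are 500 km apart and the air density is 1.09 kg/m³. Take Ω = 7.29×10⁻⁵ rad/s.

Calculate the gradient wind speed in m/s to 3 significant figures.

Coriolis parameter at 44°S:
f = 2Ω sin φ = 2 × 7.29×10⁻⁵ × sin 44° = 1.01×10⁻⁴ s⁻¹
Pressure gradient: |∂P/∂n| = 300 Pa / 500000 m = 6.00×10⁻⁴ Pa/m
Geostrophic speed: V_g = |∂P/∂n|/(fρ) = 6.00×10⁻⁴/(1.01×10⁻⁴ × 1.09) = 5.43 m/s
Around a high, pressure-gradient force acts outward with centrifugal, so Coriolis balances both:
fV = (1/ρ)|∂P/∂n| + V²/R  →  V² − fR·V + fR·V_g = 0
With fR = 1.01×10⁻⁴ × 1445×10³ m = 146 m/s:
V = [fR − √((fR)² − 4 fR V_g)]/2 = [146 − √(146² − 4×146×5.43)]/2 = 5.65 m/s
Supergeostrophic (V > V_g = 5.43 m/s), as expected around a high.

5.65 m/s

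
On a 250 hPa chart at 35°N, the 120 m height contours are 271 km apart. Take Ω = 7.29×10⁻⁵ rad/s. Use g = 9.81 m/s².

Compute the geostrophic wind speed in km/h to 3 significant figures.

187 km/h

Coriolis parameter at 35°N:
f = 2Ω sin φ = 2 × 7.29×10⁻⁵ × sin 35° = 8.36×10⁻⁵ s⁻¹
Height gradient: |∂Z/∂n| = 120 m / 271000 m = 4.43×10⁻⁴
On a pressure surface, geostrophic balance gives V_g = (g/f)|∂Z/∂n|:
V_g = 9.81 × 4.43×10⁻⁴ / 8.36×10⁻⁵ = 51.9 m/s
Converting: 51.9 m/s × 3.6 = 187 km/h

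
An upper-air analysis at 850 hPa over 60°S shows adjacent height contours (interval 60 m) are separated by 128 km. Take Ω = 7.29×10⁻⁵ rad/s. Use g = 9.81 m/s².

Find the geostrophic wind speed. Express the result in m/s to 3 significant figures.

36.4 m/s

Coriolis parameter at 60°S:
f = 2Ω sin φ = 2 × 7.29×10⁻⁵ × sin 60° = 1.26×10⁻⁴ s⁻¹
Height gradient: |∂Z/∂n| = 60 m / 128000 m = 4.69×10⁻⁴
On a pressure surface, geostrophic balance gives V_g = (g/f)|∂Z/∂n|:
V_g = 9.81 × 4.69×10⁻⁴ / 1.26×10⁻⁴ = 36.4 m/s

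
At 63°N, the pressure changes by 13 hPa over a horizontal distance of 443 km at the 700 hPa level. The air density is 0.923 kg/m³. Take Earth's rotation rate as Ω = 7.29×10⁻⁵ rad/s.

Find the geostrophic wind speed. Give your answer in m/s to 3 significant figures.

Coriolis parameter at 63°N:
f = 2Ω sin φ = 2 × 7.29×10⁻⁵ × sin 63° = 1.30×10⁻⁴ s⁻¹
Pressure gradient: |∂P/∂n| = 1300 Pa / 443000 m = 2.93×10⁻³ Pa/m
Geostrophic balance (pressure-gradient force = Coriolis force):
V_g = (1/(fρ)) |∂P/∂n| = 2.93×10⁻³ / (1.30×10⁻⁴ × 0.923) = 24.5 m/s

24.5 m/s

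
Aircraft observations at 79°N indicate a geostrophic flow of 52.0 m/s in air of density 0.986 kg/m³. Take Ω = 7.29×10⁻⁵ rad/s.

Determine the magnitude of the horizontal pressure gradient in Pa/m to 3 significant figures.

Coriolis parameter at 79°N:
f = 2Ω sin φ = 2 × 7.29×10⁻⁵ × sin 79° = 1.43×10⁻⁴ s⁻¹
Geostrophic balance rearranged: |∂P/∂n| = f ρ V_g
|∂P/∂n| = 1.43×10⁻⁴ × 0.986 × 52.0 = 7.34×10⁻³ Pa/m

7.34×10⁻³ Pa/m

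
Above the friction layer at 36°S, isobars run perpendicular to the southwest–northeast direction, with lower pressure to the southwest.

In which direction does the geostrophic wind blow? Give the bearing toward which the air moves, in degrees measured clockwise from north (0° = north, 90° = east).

135°

The pressure-gradient force points toward the southwest (bearing 225°).
Geostrophic balance: in the Southern Hemisphere the Coriolis force deflects motion to the left, so the geostrophic wind blows 90° to the left of the pressure-gradient force (low pressure on the right).
Rotating 225° by 90° counterclockwise gives 135° — the wind blows toward the southeast.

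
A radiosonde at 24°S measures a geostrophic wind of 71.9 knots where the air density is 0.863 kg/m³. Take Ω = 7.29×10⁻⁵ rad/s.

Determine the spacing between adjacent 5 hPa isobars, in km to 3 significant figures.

Coriolis parameter at 24°S:
f = 2Ω sin φ = 2 × 7.29×10⁻⁵ × sin 24° = 5.93×10⁻⁵ s⁻¹
Wind speed in SI: 71.9 knots = 37.0 m/s
Geostrophic balance rearranged: |∂P/∂n| = f ρ V_g
|∂P/∂n| = 5.93×10⁻⁵ × 0.863 × 37.0 = 1.89×10⁻³ Pa/m
Isobar spacing: Δn = ΔP/|∂P/∂n| = 500 Pa / 1.89×10⁻³ Pa/m = 264132 m ≈ 264 km

264 km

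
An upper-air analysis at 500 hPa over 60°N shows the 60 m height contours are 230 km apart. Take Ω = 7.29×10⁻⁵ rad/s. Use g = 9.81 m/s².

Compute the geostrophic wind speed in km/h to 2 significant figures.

Coriolis parameter at 60°N:
f = 2Ω sin φ = 2 × 7.29×10⁻⁵ × sin 60° = 1.26×10⁻⁴ s⁻¹
Height gradient: |∂Z/∂n| = 60 m / 230000 m = 2.61×10⁻⁴
On a pressure surface, geostrophic balance gives V_g = (g/f)|∂Z/∂n|:
V_g = 9.81 × 2.61×10⁻⁴ / 1.26×10⁻⁴ = 20.3 m/s
Converting: 20.3 m/s × 3.6 = 73 km/h

73 km/h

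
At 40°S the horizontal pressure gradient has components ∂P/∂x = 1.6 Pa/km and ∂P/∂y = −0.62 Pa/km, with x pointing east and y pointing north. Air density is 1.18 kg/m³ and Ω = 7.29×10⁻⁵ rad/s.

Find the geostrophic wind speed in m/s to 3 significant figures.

Coriolis parameter at 40°S:
f = 2Ω sin φ = 2 × 7.29×10⁻⁵ × sin 40° = 9.37×10⁻⁵ s⁻¹
In the Southern Hemisphere f is negative: f = −9.37×10⁻⁵ s⁻¹.
Component geostrophic relations (x east, y north):
u_g = −(1/(fρ)) ∂P/∂y,  v_g = (1/(fρ)) ∂P/∂x
u_g = −(−0.62×10⁻³)/(−9.37×10⁻⁵ × 1.18) = −5.61 m/s;  v_g = (1.6×10⁻³)/(−9.37×10⁻⁵ × 1.18) = −14.5 m/s
|V_g| = √(u_g² + v_g²) = 15.5 m/s

15.5 m/s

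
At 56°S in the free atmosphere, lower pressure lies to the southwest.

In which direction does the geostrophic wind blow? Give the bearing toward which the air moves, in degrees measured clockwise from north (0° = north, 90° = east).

The pressure-gradient force points toward the southwest (bearing 225°).
Geostrophic balance: in the Southern Hemisphere the Coriolis force deflects motion to the left, so the geostrophic wind blows 90° to the left of the pressure-gradient force (low pressure on the right).
Rotating 225° by 90° counterclockwise gives 135° — the wind blows toward the southeast.

135°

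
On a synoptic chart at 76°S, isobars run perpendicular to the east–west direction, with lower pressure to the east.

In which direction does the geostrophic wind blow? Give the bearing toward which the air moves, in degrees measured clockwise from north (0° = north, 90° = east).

The pressure-gradient force points toward the east (bearing 090°).
Geostrophic balance: in the Southern Hemisphere the Coriolis force deflects motion to the left, so the geostrophic wind blows 90° to the left of the pressure-gradient force (low pressure on the right).
Rotating 090° by 90° counterclockwise gives 000° — the wind blows toward the north.

000°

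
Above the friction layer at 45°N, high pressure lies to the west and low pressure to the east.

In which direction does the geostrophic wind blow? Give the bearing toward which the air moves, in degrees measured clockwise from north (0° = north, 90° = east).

180°

The pressure-gradient force points toward the east (bearing 090°).
Geostrophic balance: in the Northern Hemisphere the Coriolis force deflects motion to the right, so the geostrophic wind blows 90° to the right of the pressure-gradient force (low pressure on the left).
Rotating 090° by 90° clockwise gives 180° — the wind blows toward the south.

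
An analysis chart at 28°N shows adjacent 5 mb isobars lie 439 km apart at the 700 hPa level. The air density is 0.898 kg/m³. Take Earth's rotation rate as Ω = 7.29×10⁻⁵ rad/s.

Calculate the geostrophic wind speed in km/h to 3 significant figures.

66.7 km/h

Coriolis parameter at 28°N:
f = 2Ω sin φ = 2 × 7.29×10⁻⁵ × sin 28° = 6.84×10⁻⁵ s⁻¹
Pressure gradient: |∂P/∂n| = 500 Pa / 439000 m = 1.14×10⁻³ Pa/m
Geostrophic balance (pressure-gradient force = Coriolis force):
V_g = (1/(fρ)) |∂P/∂n| = 1.14×10⁻³ / (6.84×10⁻⁵ × 0.898) = 18.5 m/s
Converting: 18.5 m/s × 3.6 = 66.7 km/h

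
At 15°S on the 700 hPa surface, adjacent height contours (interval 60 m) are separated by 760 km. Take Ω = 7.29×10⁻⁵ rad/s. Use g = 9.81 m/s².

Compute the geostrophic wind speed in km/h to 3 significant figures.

Coriolis parameter at 15°S:
f = 2Ω sin φ = 2 × 7.29×10⁻⁵ × sin 15° = 3.77×10⁻⁵ s⁻¹
Height gradient: |∂Z/∂n| = 60 m / 760000 m = 7.89×10⁻⁵
On a pressure surface, geostrophic balance gives V_g = (g/f)|∂Z/∂n|:
V_g = 9.81 × 7.89×10⁻⁵ / 3.77×10⁻⁵ = 20.5 m/s
Converting: 20.5 m/s × 3.6 = 73.9 km/h

73.9 km/h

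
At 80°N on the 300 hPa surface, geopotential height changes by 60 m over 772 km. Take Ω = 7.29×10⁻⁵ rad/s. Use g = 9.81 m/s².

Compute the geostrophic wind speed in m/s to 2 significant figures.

Coriolis parameter at 80°N:
f = 2Ω sin φ = 2 × 7.29×10⁻⁵ × sin 80° = 1.44×10⁻⁴ s⁻¹
Height gradient: |∂Z/∂n| = 60 m / 772000 m = 7.77×10⁻⁵
On a pressure surface, geostrophic balance gives V_g = (g/f)|∂Z/∂n|:
V_g = 9.81 × 7.77×10⁻⁵ / 1.44×10⁻⁴ = 5.31 m/s

5.3 m/s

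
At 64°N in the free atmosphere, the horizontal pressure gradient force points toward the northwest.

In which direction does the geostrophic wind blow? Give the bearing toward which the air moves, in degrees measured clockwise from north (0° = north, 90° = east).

The pressure-gradient force points toward the northwest (bearing 315°).
Geostrophic balance: in the Northern Hemisphere the Coriolis force deflects motion to the right, so the geostrophic wind blows 90° to the right of the pressure-gradient force (low pressure on the left).
Rotating 315° by 90° clockwise gives 045° — the wind blows toward the northeast.

045°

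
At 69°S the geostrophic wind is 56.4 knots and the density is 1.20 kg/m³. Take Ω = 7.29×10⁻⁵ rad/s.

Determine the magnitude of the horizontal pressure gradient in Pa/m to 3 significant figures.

Coriolis parameter at 69°S:
f = 2Ω sin φ = 2 × 7.29×10⁻⁵ × sin 69° = 1.36×10⁻⁴ s⁻¹
Wind speed in SI: 56.4 knots = 29.0 m/s
Geostrophic balance rearranged: |∂P/∂n| = f ρ V_g
|∂P/∂n| = 1.36×10⁻⁴ × 1.20 × 29.0 = 4.74×10⁻³ Pa/m

4.74×10⁻³ Pa/m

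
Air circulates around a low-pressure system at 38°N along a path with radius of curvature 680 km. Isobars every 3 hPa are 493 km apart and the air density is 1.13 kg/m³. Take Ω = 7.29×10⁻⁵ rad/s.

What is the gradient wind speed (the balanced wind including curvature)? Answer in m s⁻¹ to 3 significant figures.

Coriolis parameter at 38°N:
f = 2Ω sin φ = 2 × 7.29×10⁻⁵ × sin 38° = 8.98×10⁻⁵ s⁻¹
Pressure gradient: |∂P/∂n| = 300 Pa / 493000 m = 6.09×10⁻⁴ Pa/m
Geostrophic speed: V_g = |∂P/∂n|/(fρ) = 6.09×10⁻⁴/(8.98×10⁻⁵ × 1.13) = 6.00 m/s
Around a low, centrifugal force acts outward with Coriolis, so pressure-gradient force balances both:
(1/ρ)|∂P/∂n| = fV + V²/R  →  V² + fR·V − fR·V_g = 0
With fR = 8.98×10⁻⁵ × 680×10³ m = 61.0 m/s:
V = [−fR + √((fR)² + 4 fR V_g)]/2 = [−61.0 + √(61.0² + 4×61.0×6)]/2 = 5.5 m/s
Subgeostrophic (V < V_g = 6 m/s), as expected around a low.

5.50 m s⁻¹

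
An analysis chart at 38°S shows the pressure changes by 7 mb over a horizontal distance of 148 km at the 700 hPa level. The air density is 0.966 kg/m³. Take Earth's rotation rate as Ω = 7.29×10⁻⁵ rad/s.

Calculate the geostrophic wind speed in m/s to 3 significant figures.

54.5 m/s

Coriolis parameter at 38°S:
f = 2Ω sin φ = 2 × 7.29×10⁻⁵ × sin 38° = 8.98×10⁻⁵ s⁻¹
Pressure gradient: |∂P/∂n| = 700 Pa / 148000 m = 4.73×10⁻³ Pa/m
Geostrophic balance (pressure-gradient force = Coriolis force):
V_g = (1/(fρ)) |∂P/∂n| = 4.73×10⁻³ / (8.98×10⁻⁵ × 0.966) = 54.5 m/s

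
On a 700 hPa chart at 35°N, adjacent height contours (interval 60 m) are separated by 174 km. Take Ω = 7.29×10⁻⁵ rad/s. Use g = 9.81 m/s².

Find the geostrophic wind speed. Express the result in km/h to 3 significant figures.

Coriolis parameter at 35°N:
f = 2Ω sin φ = 2 × 7.29×10⁻⁵ × sin 35° = 8.36×10⁻⁵ s⁻¹
Height gradient: |∂Z/∂n| = 60 m / 174000 m = 3.45×10⁻⁴
On a pressure surface, geostrophic balance gives V_g = (g/f)|∂Z/∂n|:
V_g = 9.81 × 3.45×10⁻⁴ / 8.36×10⁻⁵ = 40.5 m/s
Converting: 40.5 m/s × 3.6 = 146 km/h

146 km/h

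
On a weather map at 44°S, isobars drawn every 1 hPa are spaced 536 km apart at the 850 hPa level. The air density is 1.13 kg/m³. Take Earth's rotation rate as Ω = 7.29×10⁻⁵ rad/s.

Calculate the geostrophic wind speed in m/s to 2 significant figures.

1.6 m/s

Coriolis parameter at 44°S:
f = 2Ω sin φ = 2 × 7.29×10⁻⁵ × sin 44° = 1.01×10⁻⁴ s⁻¹
Pressure gradient: |∂P/∂n| = 100 Pa / 536000 m = 1.87×10⁻⁴ Pa/m
Geostrophic balance (pressure-gradient force = Coriolis force):
V_g = (1/(fρ)) |∂P/∂n| = 1.87×10⁻⁴ / (1.01×10⁻⁴ × 1.13) = 1.63 m/s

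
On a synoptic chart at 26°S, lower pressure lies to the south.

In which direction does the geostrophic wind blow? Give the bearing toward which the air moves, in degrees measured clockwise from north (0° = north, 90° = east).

090°

The pressure-gradient force points toward the south (bearing 180°).
Geostrophic balance: in the Southern Hemisphere the Coriolis force deflects motion to the left, so the geostrophic wind blows 90° to the left of the pressure-gradient force (low pressure on the right).
Rotating 180° by 90° counterclockwise gives 090° — the wind blows toward the east.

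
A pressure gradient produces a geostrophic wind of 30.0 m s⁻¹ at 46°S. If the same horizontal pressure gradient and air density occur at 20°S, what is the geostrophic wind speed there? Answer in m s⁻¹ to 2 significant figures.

With the same pressure gradient and density, V_g ∝ 1/f ∝ 1/sin φ.
V₂ = V₁ · sin φ₁ / sin φ₂ = 30.0 × sin 46° / sin 20°
V₂ = 30.0 × 0.7193/0.3420 = 63 m s⁻¹

63 m s⁻¹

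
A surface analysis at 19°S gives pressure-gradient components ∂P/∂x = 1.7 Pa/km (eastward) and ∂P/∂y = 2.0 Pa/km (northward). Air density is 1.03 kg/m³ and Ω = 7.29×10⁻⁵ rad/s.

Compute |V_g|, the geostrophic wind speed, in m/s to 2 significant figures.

54 m/s

Coriolis parameter at 19°S:
f = 2Ω sin φ = 2 × 7.29×10⁻⁵ × sin 19° = 4.75×10⁻⁵ s⁻¹
In the Southern Hemisphere f is negative: f = −4.75×10⁻⁵ s⁻¹.
Component geostrophic relations (x east, y north):
u_g = −(1/(fρ)) ∂P/∂y,  v_g = (1/(fρ)) ∂P/∂x
u_g = −(2.0×10⁻³)/(−4.75×10⁻⁵ × 1.03) = 40.9 m/s;  v_g = (1.7×10⁻³)/(−4.75×10⁻⁵ × 1.03) = −34.8 m/s
|V_g| = √(u_g² + v_g²) = 53.7 m/s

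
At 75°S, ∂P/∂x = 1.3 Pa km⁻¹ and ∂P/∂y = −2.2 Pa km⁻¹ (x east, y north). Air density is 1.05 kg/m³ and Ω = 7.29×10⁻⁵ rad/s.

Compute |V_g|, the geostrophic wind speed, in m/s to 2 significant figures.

17 m/s

Coriolis parameter at 75°S:
f = 2Ω sin φ = 2 × 7.29×10⁻⁵ × sin 75° = 1.41×10⁻⁴ s⁻¹
In the Southern Hemisphere f is negative: f = −1.41×10⁻⁴ s⁻¹.
Component geostrophic relations (x east, y north):
u_g = −(1/(fρ)) ∂P/∂y,  v_g = (1/(fρ)) ∂P/∂x
u_g = −(−2.2×10⁻³)/(−1.41×10⁻⁴ × 1.05) = −14.9 m/s;  v_g = (1.3×10⁻³)/(−1.41×10⁻⁴ × 1.05) = −8.79 m/s
|V_g| = √(u_g² + v_g²) = 17.3 m/s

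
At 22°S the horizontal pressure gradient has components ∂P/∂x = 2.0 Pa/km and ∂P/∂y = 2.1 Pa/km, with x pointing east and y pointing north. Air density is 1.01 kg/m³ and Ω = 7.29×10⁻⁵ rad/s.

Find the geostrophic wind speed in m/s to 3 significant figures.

52.6 m/s

Coriolis parameter at 22°S:
f = 2Ω sin φ = 2 × 7.29×10⁻⁵ × sin 22° = 5.46×10⁻⁵ s⁻¹
In the Southern Hemisphere f is negative: f = −5.46×10⁻⁵ s⁻¹.
Component geostrophic relations (x east, y north):
u_g = −(1/(fρ)) ∂P/∂y,  v_g = (1/(fρ)) ∂P/∂x
u_g = −(2.1×10⁻³)/(−5.46×10⁻⁵ × 1.01) = 38.1 m/s;  v_g = (2.0×10⁻³)/(−5.46×10⁻⁵ × 1.01) = −36.3 m/s
|V_g| = √(u_g² + v_g²) = 52.6 m/s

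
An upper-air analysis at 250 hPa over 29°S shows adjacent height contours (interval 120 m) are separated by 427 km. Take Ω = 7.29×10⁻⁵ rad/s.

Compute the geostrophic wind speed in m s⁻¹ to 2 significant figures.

39 m s⁻¹

Coriolis parameter at 29°S:
f = 2Ω sin φ = 2 × 7.29×10⁻⁵ × sin 29° = 7.07×10⁻⁵ s⁻¹
Height gradient: |∂Z/∂n| = 120 m / 427000 m = 2.81×10⁻⁴
On a pressure surface, geostrophic balance gives V_g = (g/f)|∂Z/∂n|:
V_g = 9.81 × 2.81×10⁻⁴ / 7.07×10⁻⁵ = 39.0 m/s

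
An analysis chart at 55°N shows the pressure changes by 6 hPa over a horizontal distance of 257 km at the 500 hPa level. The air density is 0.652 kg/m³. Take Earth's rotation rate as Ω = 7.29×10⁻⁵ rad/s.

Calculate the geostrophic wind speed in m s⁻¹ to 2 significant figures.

30 m s⁻¹

Coriolis parameter at 55°N:
f = 2Ω sin φ = 2 × 7.29×10⁻⁵ × sin 55° = 1.19×10⁻⁴ s⁻¹
Pressure gradient: |∂P/∂n| = 600 Pa / 257000 m = 2.33×10⁻³ Pa/m
Geostrophic balance (pressure-gradient force = Coriolis force):
V_g = (1/(fρ)) |∂P/∂n| = 2.33×10⁻³ / (1.19×10⁻⁴ × 0.652) = 30.0 m/s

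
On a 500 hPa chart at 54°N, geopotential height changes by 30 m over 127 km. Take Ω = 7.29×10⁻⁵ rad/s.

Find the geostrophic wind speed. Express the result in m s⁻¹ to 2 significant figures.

20 m s⁻¹

Coriolis parameter at 54°N:
f = 2Ω sin φ = 2 × 7.29×10⁻⁵ × sin 54° = 1.18×10⁻⁴ s⁻¹
Height gradient: |∂Z/∂n| = 30 m / 127000 m = 2.36×10⁻⁴
On a pressure surface, geostrophic balance gives V_g = (g/f)|∂Z/∂n|:
V_g = 9.81 × 2.36×10⁻⁴ / 1.18×10⁻⁴ = 19.6 m/s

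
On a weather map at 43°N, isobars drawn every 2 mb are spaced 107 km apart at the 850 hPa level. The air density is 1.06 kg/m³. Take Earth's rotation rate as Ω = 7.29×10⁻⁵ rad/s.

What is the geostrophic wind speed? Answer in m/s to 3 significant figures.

17.7 m/s

Coriolis parameter at 43°N:
f = 2Ω sin φ = 2 × 7.29×10⁻⁵ × sin 43° = 9.94×10⁻⁵ s⁻¹
Pressure gradient: |∂P/∂n| = 200 Pa / 107000 m = 1.87×10⁻³ Pa/m
Geostrophic balance (pressure-gradient force = Coriolis force):
V_g = (1/(fρ)) |∂P/∂n| = 1.87×10⁻³ / (9.94×10⁻⁵ × 1.06) = 17.7 m/s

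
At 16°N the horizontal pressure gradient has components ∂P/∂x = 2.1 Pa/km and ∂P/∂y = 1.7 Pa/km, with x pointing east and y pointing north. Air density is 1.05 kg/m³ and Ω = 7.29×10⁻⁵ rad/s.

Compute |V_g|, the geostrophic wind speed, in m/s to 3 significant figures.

64.0 m/s

Coriolis parameter at 16°N:
f = 2Ω sin φ = 2 × 7.29×10⁻⁵ × sin 16° = 4.02×10⁻⁵ s⁻¹
Component geostrophic relations (x east, y north):
u_g = −(1/(fρ)) ∂P/∂y,  v_g = (1/(fρ)) ∂P/∂x
u_g = −(1.7×10⁻³)/(4.02×10⁻⁵ × 1.05) = −40.3 m/s;  v_g = (2.1×10⁻³)/(4.02×10⁻⁵ × 1.05) = 49.8 m/s
|V_g| = √(u_g² + v_g²) = 64.0 m/s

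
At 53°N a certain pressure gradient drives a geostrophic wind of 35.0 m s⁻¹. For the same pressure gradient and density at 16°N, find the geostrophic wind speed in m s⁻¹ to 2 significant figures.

With the same pressure gradient and density, V_g ∝ 1/f ∝ 1/sin φ.
V₂ = V₁ · sin φ₁ / sin φ₂ = 35.0 × sin 53° / sin 16°
V₂ = 35.0 × 0.7986/0.2756 = 100 m s⁻¹

100 m s⁻¹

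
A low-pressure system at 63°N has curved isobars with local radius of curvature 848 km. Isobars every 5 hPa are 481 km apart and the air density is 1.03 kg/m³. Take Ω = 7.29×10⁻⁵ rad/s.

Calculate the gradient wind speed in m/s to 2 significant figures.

7.3 m/s

Coriolis parameter at 63°N:
f = 2Ω sin φ = 2 × 7.29×10⁻⁵ × sin 63° = 1.30×10⁻⁴ s⁻¹
Pressure gradient: |∂P/∂n| = 500 Pa / 481000 m = 1.04×10⁻³ Pa/m
Geostrophic speed: V_g = |∂P/∂n|/(fρ) = 1.04×10⁻³/(1.30×10⁻⁴ × 1.03) = 7.77 m/s
Around a low, centrifugal force acts outward with Coriolis, so pressure-gradient force balances both:
(1/ρ)|∂P/∂n| = fV + V²/R  →  V² + fR·V − fR·V_g = 0
With fR = 1.30×10⁻⁴ × 848×10³ m = 110 m/s:
V = [−fR + √((fR)² + 4 fR V_g)]/2 = [−110 + √(110² + 4×110×7.77)]/2 = 7.29 m/s
Subgeostrophic (V < V_g = 7.77 m/s), as expected around a low.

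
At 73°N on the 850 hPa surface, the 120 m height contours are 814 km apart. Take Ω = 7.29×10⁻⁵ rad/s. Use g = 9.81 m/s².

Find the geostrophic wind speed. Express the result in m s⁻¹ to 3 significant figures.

10.4 m s⁻¹

Coriolis parameter at 73°N:
f = 2Ω sin φ = 2 × 7.29×10⁻⁵ × sin 73° = 1.39×10⁻⁴ s⁻¹
Height gradient: |∂Z/∂n| = 120 m / 814000 m = 1.47×10⁻⁴
On a pressure surface, geostrophic balance gives V_g = (g/f)|∂Z/∂n|:
V_g = 9.81 × 1.47×10⁻⁴ / 1.39×10⁻⁴ = 10.4 m/s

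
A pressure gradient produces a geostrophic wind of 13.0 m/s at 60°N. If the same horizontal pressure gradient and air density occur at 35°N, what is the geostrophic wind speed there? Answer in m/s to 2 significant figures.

20 m/s

With the same pressure gradient and density, V_g ∝ 1/f ∝ 1/sin φ.
V₂ = V₁ · sin φ₁ / sin φ₂ = 13.0 × sin 60° / sin 35°
V₂ = 13.0 × 0.8660/0.5736 = 20 m/s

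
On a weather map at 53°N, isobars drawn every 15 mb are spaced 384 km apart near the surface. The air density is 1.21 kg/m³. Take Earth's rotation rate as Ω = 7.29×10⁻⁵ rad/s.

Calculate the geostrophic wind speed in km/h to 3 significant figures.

Coriolis parameter at 53°N:
f = 2Ω sin φ = 2 × 7.29×10⁻⁵ × sin 53° = 1.16×10⁻⁴ s⁻¹
Pressure gradient: |∂P/∂n| = 1500 Pa / 384000 m = 3.91×10⁻³ Pa/m
Geostrophic balance (pressure-gradient force = Coriolis force):
V_g = (1/(fρ)) |∂P/∂n| = 3.91×10⁻³ / (1.16×10⁻⁴ × 1.21) = 27.7 m/s
Converting: 27.7 m/s × 3.6 = 99.8 km/h

99.8 km/h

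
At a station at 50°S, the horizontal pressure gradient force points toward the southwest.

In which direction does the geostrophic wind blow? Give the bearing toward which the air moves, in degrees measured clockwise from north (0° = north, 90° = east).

The pressure-gradient force points toward the southwest (bearing 225°).
Geostrophic balance: in the Southern Hemisphere the Coriolis force deflects motion to the left, so the geostrophic wind blows 90° to the left of the pressure-gradient force (low pressure on the right).
Rotating 225° by 90° counterclockwise gives 135° — the wind blows toward the southeast.

135°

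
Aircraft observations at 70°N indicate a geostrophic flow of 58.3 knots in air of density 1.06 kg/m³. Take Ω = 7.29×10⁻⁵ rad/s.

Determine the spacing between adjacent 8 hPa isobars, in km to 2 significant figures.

Coriolis parameter at 70°N:
f = 2Ω sin φ = 2 × 7.29×10⁻⁵ × sin 70° = 1.37×10⁻⁴ s⁻¹
Wind speed in SI: 58.3 knots = 30.0 m/s
Geostrophic balance rearranged: |∂P/∂n| = f ρ V_g
|∂P/∂n| = 1.37×10⁻⁴ × 1.06 × 30.0 = 4.36×10⁻³ Pa/m
Isobar spacing: Δn = ΔP/|∂P/∂n| = 800 Pa / 4.36×10⁻³ Pa/m = 183668 m ≈ 180 km

180 km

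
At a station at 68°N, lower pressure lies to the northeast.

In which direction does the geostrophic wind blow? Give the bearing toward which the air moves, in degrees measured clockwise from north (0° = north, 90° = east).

The pressure-gradient force points toward the northeast (bearing 045°).
Geostrophic balance: in the Northern Hemisphere the Coriolis force deflects motion to the right, so the geostrophic wind blows 90° to the right of the pressure-gradient force (low pressure on the left).
Rotating 045° by 90° clockwise gives 135° — the wind blows toward the southeast.

135°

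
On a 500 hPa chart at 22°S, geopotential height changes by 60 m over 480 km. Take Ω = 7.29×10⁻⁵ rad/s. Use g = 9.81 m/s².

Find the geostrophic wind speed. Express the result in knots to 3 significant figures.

43.6 knots

Coriolis parameter at 22°S:
f = 2Ω sin φ = 2 × 7.29×10⁻⁵ × sin 22° = 5.46×10⁻⁵ s⁻¹
Height gradient: |∂Z/∂n| = 60 m / 480000 m = 1.25×10⁻⁴
On a pressure surface, geostrophic balance gives V_g = (g/f)|∂Z/∂n|:
V_g = 9.81 × 1.25×10⁻⁴ / 5.46×10⁻⁵ = 22.5 m/s
Converting: 22.5 m/s × 1.944 = 43.6 knots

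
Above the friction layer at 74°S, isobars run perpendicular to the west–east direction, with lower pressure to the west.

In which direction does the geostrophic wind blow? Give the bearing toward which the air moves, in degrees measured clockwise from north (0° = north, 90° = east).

The pressure-gradient force points toward the west (bearing 270°).
Geostrophic balance: in the Southern Hemisphere the Coriolis force deflects motion to the left, so the geostrophic wind blows 90° to the left of the pressure-gradient force (low pressure on the right).
Rotating 270° by 90° counterclockwise gives 180° — the wind blows toward the south.

180°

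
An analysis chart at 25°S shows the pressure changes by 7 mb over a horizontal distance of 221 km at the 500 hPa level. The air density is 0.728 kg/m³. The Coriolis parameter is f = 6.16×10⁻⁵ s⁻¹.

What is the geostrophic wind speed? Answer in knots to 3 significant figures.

Pressure gradient: |∂P/∂n| = 700 Pa / 221000 m = 3.17×10⁻³ Pa/m
Geostrophic balance (pressure-gradient force = Coriolis force):
V_g = (1/(fρ)) |∂P/∂n| = 3.17×10⁻³ / (6.16×10⁻⁵ × 0.728) = 70.6 m/s
Converting: 70.6 m/s × 1.944 = 137 knots

137 knots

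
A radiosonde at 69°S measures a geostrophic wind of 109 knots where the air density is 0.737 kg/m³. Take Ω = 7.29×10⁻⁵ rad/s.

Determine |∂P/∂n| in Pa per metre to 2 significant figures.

5.6×10⁻³ Pa/m

Coriolis parameter at 69°S:
f = 2Ω sin φ = 2 × 7.29×10⁻⁵ × sin 69° = 1.36×10⁻⁴ s⁻¹
Wind speed in SI: 109 knots = 56.1 m/s
Geostrophic balance rearranged: |∂P/∂n| = f ρ V_g
|∂P/∂n| = 1.36×10⁻⁴ × 0.737 × 56.1 = 5.63×10⁻³ Pa/m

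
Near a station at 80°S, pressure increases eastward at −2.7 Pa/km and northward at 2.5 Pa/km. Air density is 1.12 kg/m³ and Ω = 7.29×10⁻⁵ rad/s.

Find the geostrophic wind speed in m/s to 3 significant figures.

22.9 m/s

Coriolis parameter at 80°S:
f = 2Ω sin φ = 2 × 7.29×10⁻⁵ × sin 80° = 1.44×10⁻⁴ s⁻¹
In the Southern Hemisphere f is negative: f = −1.44×10⁻⁴ s⁻¹.
Component geostrophic relations (x east, y north):
u_g = −(1/(fρ)) ∂P/∂y,  v_g = (1/(fρ)) ∂P/∂x
u_g = −(2.5×10⁻³)/(−1.44×10⁻⁴ × 1.12) = 15.5 m/s;  v_g = (−2.7×10⁻³)/(−1.44×10⁻⁴ × 1.12) = 16.8 m/s
|V_g| = √(u_g² + v_g²) = 22.9 m/s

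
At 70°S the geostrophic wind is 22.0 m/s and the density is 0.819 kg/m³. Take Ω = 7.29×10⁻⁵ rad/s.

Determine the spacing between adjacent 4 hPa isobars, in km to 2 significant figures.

Coriolis parameter at 70°S:
f = 2Ω sin φ = 2 × 7.29×10⁻⁵ × sin 70° = 1.37×10⁻⁴ s⁻¹
Geostrophic balance rearranged: |∂P/∂n| = f ρ V_g
|∂P/∂n| = 1.37×10⁻⁴ × 0.819 × 22.0 = 2.47×10⁻³ Pa/m
Isobar spacing: Δn = ΔP/|∂P/∂n| = 400 Pa / 2.47×10⁻³ Pa/m = 162035 m ≈ 160 km

160 km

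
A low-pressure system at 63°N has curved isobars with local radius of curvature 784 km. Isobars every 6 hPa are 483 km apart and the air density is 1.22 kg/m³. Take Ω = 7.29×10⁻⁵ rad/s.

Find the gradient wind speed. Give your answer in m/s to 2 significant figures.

7.3 m/s

Coriolis parameter at 63°N:
f = 2Ω sin φ = 2 × 7.29×10⁻⁵ × sin 63° = 1.30×10⁻⁴ s⁻¹
Pressure gradient: |∂P/∂n| = 600 Pa / 483000 m = 1.24×10⁻³ Pa/m
Geostrophic speed: V_g = |∂P/∂n|/(fρ) = 1.24×10⁻³/(1.30×10⁻⁴ × 1.22) = 7.84 m/s
Around a low, centrifugal force acts outward with Coriolis, so pressure-gradient force balances both:
(1/ρ)|∂P/∂n| = fV + V²/R  →  V² + fR·V − fR·V_g = 0
With fR = 1.30×10⁻⁴ × 784×10³ m = 102 m/s:
V = [−fR + √((fR)² + 4 fR V_g)]/2 = [−102 + √(102² + 4×102×7.84)]/2 = 7.31 m/s
Subgeostrophic (V < V_g = 7.84 m/s), as expected around a low.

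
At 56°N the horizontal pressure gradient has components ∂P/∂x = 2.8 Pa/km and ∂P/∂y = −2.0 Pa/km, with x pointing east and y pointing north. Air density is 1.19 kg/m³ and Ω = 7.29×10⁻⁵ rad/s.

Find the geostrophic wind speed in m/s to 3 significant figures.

Coriolis parameter at 56°N:
f = 2Ω sin φ = 2 × 7.29×10⁻⁵ × sin 56° = 1.21×10⁻⁴ s⁻¹
Component geostrophic relations (x east, y north):
u_g = −(1/(fρ)) ∂P/∂y,  v_g = (1/(fρ)) ∂P/∂x
u_g = −(−2.0×10⁻³)/(1.21×10⁻⁴ × 1.19) = 13.9 m/s;  v_g = (2.8×10⁻³)/(1.21×10⁻⁴ × 1.19) = 19.5 m/s
|V_g| = √(u_g² + v_g²) = 23.9 m/s

23.9 m/s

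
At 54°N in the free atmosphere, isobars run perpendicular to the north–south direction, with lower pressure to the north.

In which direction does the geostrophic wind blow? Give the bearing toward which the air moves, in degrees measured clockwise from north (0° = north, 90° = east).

090°

The pressure-gradient force points toward the north (bearing 000°).
Geostrophic balance: in the Northern Hemisphere the Coriolis force deflects motion to the right, so the geostrophic wind blows 90° to the right of the pressure-gradient force (low pressure on the left).
Rotating 000° by 90° clockwise gives 090° — the wind blows toward the east.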